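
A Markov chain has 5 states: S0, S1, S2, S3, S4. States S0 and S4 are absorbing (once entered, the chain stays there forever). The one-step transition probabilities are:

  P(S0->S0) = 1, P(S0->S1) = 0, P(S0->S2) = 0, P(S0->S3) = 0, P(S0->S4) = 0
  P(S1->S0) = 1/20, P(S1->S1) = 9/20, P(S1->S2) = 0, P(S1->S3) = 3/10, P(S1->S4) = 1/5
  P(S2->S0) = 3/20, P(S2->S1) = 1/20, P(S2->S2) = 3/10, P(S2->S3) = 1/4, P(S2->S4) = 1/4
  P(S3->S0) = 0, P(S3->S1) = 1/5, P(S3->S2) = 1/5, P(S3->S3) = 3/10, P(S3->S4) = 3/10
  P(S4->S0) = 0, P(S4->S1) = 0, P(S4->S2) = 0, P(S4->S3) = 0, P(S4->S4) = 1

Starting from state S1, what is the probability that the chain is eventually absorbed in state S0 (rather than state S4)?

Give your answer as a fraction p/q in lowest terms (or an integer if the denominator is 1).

Answer: 31/197

Derivation:
Let a_i = P(absorbed in S0 | start in state i).
Boundary conditions: a_S0 = 1, a_S4 = 0.
For each transient state i, a_i = sum_j P(i->j) * a_j:
  a_S1 = 1/20*a_S0 + 9/20*a_S1 + 0*a_S2 + 3/10*a_S3 + 1/5*a_S4
  a_S2 = 3/20*a_S0 + 1/20*a_S1 + 3/10*a_S2 + 1/4*a_S3 + 1/4*a_S4
  a_S3 = 0*a_S0 + 1/5*a_S1 + 1/5*a_S2 + 3/10*a_S3 + 3/10*a_S4

Substituting a_S0 = 1 and a_S4 = 0, rearrange to (I - Q) a = r where r[i] = P(i -> S0):
  [11/20, 0, -3/10] . (a_S1, a_S2, a_S3) = 1/20
  [-1/20, 7/10, -1/4] . (a_S1, a_S2, a_S3) = 3/20
  [-1/5, -1/5, 7/10] . (a_S1, a_S2, a_S3) = 0

Solving yields:
  a_S1 = 31/197
  a_S2 = 53/197
  a_S3 = 24/197

Starting state is S1, so the absorption probability is a_S1 = 31/197.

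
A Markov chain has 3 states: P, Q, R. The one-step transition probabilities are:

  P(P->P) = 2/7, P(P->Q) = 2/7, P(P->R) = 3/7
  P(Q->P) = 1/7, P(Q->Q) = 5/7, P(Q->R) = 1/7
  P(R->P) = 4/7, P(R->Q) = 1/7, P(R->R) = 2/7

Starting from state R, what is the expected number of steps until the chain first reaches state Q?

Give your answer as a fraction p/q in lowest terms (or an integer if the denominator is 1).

Let h_i = expected steps to first reach Q from state i.
Boundary: h_Q = 0.
First-step equations for the other states:
  h_P = 1 + 2/7*h_P + 2/7*h_Q + 3/7*h_R
  h_R = 1 + 4/7*h_P + 1/7*h_Q + 2/7*h_R

Substituting h_Q = 0 and rearranging gives the linear system (I - Q) h = 1:
  [5/7, -3/7] . (h_P, h_R) = 1
  [-4/7, 5/7] . (h_P, h_R) = 1

Solving yields:
  h_P = 56/13
  h_R = 63/13

Starting state is R, so the expected hitting time is h_R = 63/13.

Answer: 63/13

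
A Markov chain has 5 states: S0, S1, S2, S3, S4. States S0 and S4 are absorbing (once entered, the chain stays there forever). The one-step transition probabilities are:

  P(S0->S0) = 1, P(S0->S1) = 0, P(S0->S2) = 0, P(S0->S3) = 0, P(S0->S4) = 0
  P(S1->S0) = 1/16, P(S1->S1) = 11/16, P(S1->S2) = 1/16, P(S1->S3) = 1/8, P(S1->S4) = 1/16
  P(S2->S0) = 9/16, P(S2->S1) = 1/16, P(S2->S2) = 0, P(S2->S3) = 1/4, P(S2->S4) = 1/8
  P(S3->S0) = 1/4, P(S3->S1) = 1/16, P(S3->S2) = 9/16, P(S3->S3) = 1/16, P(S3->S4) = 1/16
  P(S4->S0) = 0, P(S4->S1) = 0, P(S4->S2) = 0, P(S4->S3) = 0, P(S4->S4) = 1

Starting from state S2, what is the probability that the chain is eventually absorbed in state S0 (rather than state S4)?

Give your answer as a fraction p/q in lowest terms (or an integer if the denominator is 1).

Answer: 764/951

Derivation:
Let a_i = P(absorbed in S0 | start in state i).
Boundary conditions: a_S0 = 1, a_S4 = 0.
For each transient state i, a_i = sum_j P(i->j) * a_j:
  a_S1 = 1/16*a_S0 + 11/16*a_S1 + 1/16*a_S2 + 1/8*a_S3 + 1/16*a_S4
  a_S2 = 9/16*a_S0 + 1/16*a_S1 + 0*a_S2 + 1/4*a_S3 + 1/8*a_S4
  a_S3 = 1/4*a_S0 + 1/16*a_S1 + 9/16*a_S2 + 1/16*a_S3 + 1/16*a_S4

Substituting a_S0 = 1 and a_S4 = 0, rearrange to (I - Q) a = r where r[i] = P(i -> S0):
  [5/16, -1/16, -1/8] . (a_S1, a_S2, a_S3) = 1/16
  [-1/16, 1, -1/4] . (a_S1, a_S2, a_S3) = 9/16
  [-1/16, -9/16, 15/16] . (a_S1, a_S2, a_S3) = 1/4

Solving yields:
  a_S1 = 215/317
  a_S2 = 764/951
  a_S3 = 755/951

Starting state is S2, so the absorption probability is a_S2 = 764/951.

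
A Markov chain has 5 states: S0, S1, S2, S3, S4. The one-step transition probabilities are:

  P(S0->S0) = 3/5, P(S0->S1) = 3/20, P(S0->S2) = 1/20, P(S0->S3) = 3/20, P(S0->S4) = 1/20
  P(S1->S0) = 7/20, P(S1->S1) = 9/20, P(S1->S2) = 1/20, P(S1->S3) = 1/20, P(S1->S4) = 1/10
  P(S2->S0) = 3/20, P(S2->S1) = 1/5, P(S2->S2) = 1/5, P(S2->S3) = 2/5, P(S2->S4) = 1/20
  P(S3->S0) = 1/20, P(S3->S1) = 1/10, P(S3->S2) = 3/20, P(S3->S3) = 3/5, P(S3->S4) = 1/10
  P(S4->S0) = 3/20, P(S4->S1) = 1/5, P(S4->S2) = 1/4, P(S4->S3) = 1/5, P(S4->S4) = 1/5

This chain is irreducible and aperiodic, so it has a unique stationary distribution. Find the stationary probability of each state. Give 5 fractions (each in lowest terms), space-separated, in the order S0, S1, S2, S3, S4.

The stationary distribution satisfies pi = pi * P, i.e.:
  pi_S0 = 3/5*pi_S0 + 7/20*pi_S1 + 3/20*pi_S2 + 1/20*pi_S3 + 3/20*pi_S4
  pi_S1 = 3/20*pi_S0 + 9/20*pi_S1 + 1/5*pi_S2 + 1/10*pi_S3 + 1/5*pi_S4
  pi_S2 = 1/20*pi_S0 + 1/20*pi_S1 + 1/5*pi_S2 + 3/20*pi_S3 + 1/4*pi_S4
  pi_S3 = 3/20*pi_S0 + 1/20*pi_S1 + 2/5*pi_S2 + 3/5*pi_S3 + 1/5*pi_S4
  pi_S4 = 1/20*pi_S0 + 1/10*pi_S1 + 1/20*pi_S2 + 1/10*pi_S3 + 1/5*pi_S4
with normalization: pi_S0 + pi_S1 + pi_S2 + pi_S3 + pi_S4 = 1.

Using the first 4 balance equations plus normalization, the linear system A*pi = b is:
  [-2/5, 7/20, 3/20, 1/20, 3/20] . pi = 0
  [3/20, -11/20, 1/5, 1/10, 1/5] . pi = 0
  [1/20, 1/20, -4/5, 3/20, 1/4] . pi = 0
  [3/20, 1/20, 2/5, -2/5, 1/5] . pi = 0
  [1, 1, 1, 1, 1] . pi = 1

Solving yields:
  pi_S0 = 6033/20477
  pi_S1 = 4253/20477
  pi_S2 = 2341/20477
  pi_S3 = 6040/20477
  pi_S4 = 1810/20477

Verification (pi * P):
  6033/20477*3/5 + 4253/20477*7/20 + 2341/20477*3/20 + 6040/20477*1/20 + 1810/20477*3/20 = 6033/20477 = pi_S0  (ok)
  6033/20477*3/20 + 4253/20477*9/20 + 2341/20477*1/5 + 6040/20477*1/10 + 1810/20477*1/5 = 4253/20477 = pi_S1  (ok)
  6033/20477*1/20 + 4253/20477*1/20 + 2341/20477*1/5 + 6040/20477*3/20 + 1810/20477*1/4 = 2341/20477 = pi_S2  (ok)
  6033/20477*3/20 + 4253/20477*1/20 + 2341/20477*2/5 + 6040/20477*3/5 + 1810/20477*1/5 = 6040/20477 = pi_S3  (ok)
  6033/20477*1/20 + 4253/20477*1/10 + 2341/20477*1/20 + 6040/20477*1/10 + 1810/20477*1/5 = 1810/20477 = pi_S4  (ok)

Answer: 6033/20477 4253/20477 2341/20477 6040/20477 1810/20477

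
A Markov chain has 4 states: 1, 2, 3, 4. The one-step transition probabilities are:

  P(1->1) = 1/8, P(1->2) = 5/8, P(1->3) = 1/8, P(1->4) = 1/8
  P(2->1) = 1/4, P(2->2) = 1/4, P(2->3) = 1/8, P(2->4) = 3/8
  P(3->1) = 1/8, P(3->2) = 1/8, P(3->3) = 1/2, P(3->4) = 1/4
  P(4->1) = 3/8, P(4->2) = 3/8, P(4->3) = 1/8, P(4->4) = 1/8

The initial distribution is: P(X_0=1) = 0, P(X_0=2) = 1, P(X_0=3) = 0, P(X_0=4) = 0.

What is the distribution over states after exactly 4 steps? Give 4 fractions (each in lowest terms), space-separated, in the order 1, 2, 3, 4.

Answer: 117/512 87/256 803/4096 965/4096

Derivation:
Propagating the distribution step by step (d_{t+1} = d_t * P):
d_0 = (1=0, 2=1, 3=0, 4=0)
  d_1[1] = 0*1/8 + 1*1/4 + 0*1/8 + 0*3/8 = 1/4
  d_1[2] = 0*5/8 + 1*1/4 + 0*1/8 + 0*3/8 = 1/4
  d_1[3] = 0*1/8 + 1*1/8 + 0*1/2 + 0*1/8 = 1/8
  d_1[4] = 0*1/8 + 1*3/8 + 0*1/4 + 0*1/8 = 3/8
d_1 = (1=1/4, 2=1/4, 3=1/8, 4=3/8)
  d_2[1] = 1/4*1/8 + 1/4*1/4 + 1/8*1/8 + 3/8*3/8 = 1/4
  d_2[2] = 1/4*5/8 + 1/4*1/4 + 1/8*1/8 + 3/8*3/8 = 3/8
  d_2[3] = 1/4*1/8 + 1/4*1/8 + 1/8*1/2 + 3/8*1/8 = 11/64
  d_2[4] = 1/4*1/8 + 1/4*3/8 + 1/8*1/4 + 3/8*1/8 = 13/64
d_2 = (1=1/4, 2=3/8, 3=11/64, 4=13/64)
  d_3[1] = 1/4*1/8 + 3/8*1/4 + 11/64*1/8 + 13/64*3/8 = 57/256
  d_3[2] = 1/4*5/8 + 3/8*1/4 + 11/64*1/8 + 13/64*3/8 = 89/256
  d_3[3] = 1/4*1/8 + 3/8*1/8 + 11/64*1/2 + 13/64*1/8 = 97/512
  d_3[4] = 1/4*1/8 + 3/8*3/8 + 11/64*1/4 + 13/64*1/8 = 123/512
d_3 = (1=57/256, 2=89/256, 3=97/512, 4=123/512)
  d_4[1] = 57/256*1/8 + 89/256*1/4 + 97/512*1/8 + 123/512*3/8 = 117/512
  d_4[2] = 57/256*5/8 + 89/256*1/4 + 97/512*1/8 + 123/512*3/8 = 87/256
  d_4[3] = 57/256*1/8 + 89/256*1/8 + 97/512*1/2 + 123/512*1/8 = 803/4096
  d_4[4] = 57/256*1/8 + 89/256*3/8 + 97/512*1/4 + 123/512*1/8 = 965/4096
d_4 = (1=117/512, 2=87/256, 3=803/4096, 4=965/4096)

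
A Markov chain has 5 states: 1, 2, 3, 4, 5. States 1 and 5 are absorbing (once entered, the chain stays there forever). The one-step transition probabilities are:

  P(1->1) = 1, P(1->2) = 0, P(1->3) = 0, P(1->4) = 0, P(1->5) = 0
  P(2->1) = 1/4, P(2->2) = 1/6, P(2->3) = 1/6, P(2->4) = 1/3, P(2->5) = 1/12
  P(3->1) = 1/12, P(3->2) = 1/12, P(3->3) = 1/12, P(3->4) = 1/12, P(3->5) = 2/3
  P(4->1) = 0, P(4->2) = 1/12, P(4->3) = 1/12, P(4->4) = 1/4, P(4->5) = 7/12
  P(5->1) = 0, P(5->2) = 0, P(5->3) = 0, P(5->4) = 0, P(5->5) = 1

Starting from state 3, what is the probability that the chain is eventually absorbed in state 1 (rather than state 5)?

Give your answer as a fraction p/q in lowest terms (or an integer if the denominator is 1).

Answer: 29/228

Derivation:
Let a_i = P(absorbed in 1 | start in state i).
Boundary conditions: a_1 = 1, a_5 = 0.
For each transient state i, a_i = sum_j P(i->j) * a_j:
  a_2 = 1/4*a_1 + 1/6*a_2 + 1/6*a_3 + 1/3*a_4 + 1/12*a_5
  a_3 = 1/12*a_1 + 1/12*a_2 + 1/12*a_3 + 1/12*a_4 + 2/3*a_5
  a_4 = 0*a_1 + 1/12*a_2 + 1/12*a_3 + 1/4*a_4 + 7/12*a_5

Substituting a_1 = 1 and a_5 = 0, rearrange to (I - Q) a = r where r[i] = P(i -> 1):
  [5/6, -1/6, -1/3] . (a_2, a_3, a_4) = 1/4
  [-1/12, 11/12, -1/12] . (a_2, a_3, a_4) = 1/12
  [-1/12, -1/12, 3/4] . (a_2, a_3, a_4) = 0

Solving yields:
  a_2 = 79/228
  a_3 = 29/228
  a_4 = 1/19

Starting state is 3, so the absorption probability is a_3 = 29/228.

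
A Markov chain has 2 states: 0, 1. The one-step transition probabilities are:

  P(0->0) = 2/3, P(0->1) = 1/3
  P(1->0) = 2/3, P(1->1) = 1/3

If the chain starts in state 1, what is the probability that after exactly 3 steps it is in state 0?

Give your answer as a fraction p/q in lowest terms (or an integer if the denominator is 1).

Computing P^3 by repeated multiplication:
P^1 =
  0: [2/3, 1/3]
  1: [2/3, 1/3]
P^2 =
  0: [2/3, 1/3]
  1: [2/3, 1/3]
P^3 =
  0: [2/3, 1/3]
  1: [2/3, 1/3]

(P^3)[1 -> 0] = 2/3

Answer: 2/3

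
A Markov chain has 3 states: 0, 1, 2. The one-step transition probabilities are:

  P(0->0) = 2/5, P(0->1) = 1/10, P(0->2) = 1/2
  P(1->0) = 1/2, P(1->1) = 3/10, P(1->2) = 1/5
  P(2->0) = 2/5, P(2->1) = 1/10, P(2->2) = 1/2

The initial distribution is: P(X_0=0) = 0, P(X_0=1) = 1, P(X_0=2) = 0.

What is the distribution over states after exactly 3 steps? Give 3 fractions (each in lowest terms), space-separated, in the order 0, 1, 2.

Propagating the distribution step by step (d_{t+1} = d_t * P):
d_0 = (0=0, 1=1, 2=0)
  d_1[0] = 0*2/5 + 1*1/2 + 0*2/5 = 1/2
  d_1[1] = 0*1/10 + 1*3/10 + 0*1/10 = 3/10
  d_1[2] = 0*1/2 + 1*1/5 + 0*1/2 = 1/5
d_1 = (0=1/2, 1=3/10, 2=1/5)
  d_2[0] = 1/2*2/5 + 3/10*1/2 + 1/5*2/5 = 43/100
  d_2[1] = 1/2*1/10 + 3/10*3/10 + 1/5*1/10 = 4/25
  d_2[2] = 1/2*1/2 + 3/10*1/5 + 1/5*1/2 = 41/100
d_2 = (0=43/100, 1=4/25, 2=41/100)
  d_3[0] = 43/100*2/5 + 4/25*1/2 + 41/100*2/5 = 52/125
  d_3[1] = 43/100*1/10 + 4/25*3/10 + 41/100*1/10 = 33/250
  d_3[2] = 43/100*1/2 + 4/25*1/5 + 41/100*1/2 = 113/250
d_3 = (0=52/125, 1=33/250, 2=113/250)

Answer: 52/125 33/250 113/250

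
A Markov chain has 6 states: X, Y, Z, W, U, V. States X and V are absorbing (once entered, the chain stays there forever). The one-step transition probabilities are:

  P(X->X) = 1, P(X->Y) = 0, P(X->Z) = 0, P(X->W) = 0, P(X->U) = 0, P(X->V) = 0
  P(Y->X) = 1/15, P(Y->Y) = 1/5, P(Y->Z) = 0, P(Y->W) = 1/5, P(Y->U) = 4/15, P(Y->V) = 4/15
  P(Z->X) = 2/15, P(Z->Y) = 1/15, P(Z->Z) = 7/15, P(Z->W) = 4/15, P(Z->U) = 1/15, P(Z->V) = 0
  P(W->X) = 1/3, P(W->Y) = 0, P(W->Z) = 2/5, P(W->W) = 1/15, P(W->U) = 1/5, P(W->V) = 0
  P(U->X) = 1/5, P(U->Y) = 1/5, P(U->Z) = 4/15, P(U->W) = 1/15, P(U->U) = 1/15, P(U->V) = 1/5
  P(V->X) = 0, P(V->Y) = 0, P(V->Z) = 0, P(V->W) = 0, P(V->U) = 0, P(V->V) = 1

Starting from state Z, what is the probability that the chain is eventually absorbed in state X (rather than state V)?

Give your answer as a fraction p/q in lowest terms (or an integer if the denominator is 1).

Answer: 9099/11314

Derivation:
Let a_i = P(absorbed in X | start in state i).
Boundary conditions: a_X = 1, a_V = 0.
For each transient state i, a_i = sum_j P(i->j) * a_j:
  a_Y = 1/15*a_X + 1/5*a_Y + 0*a_Z + 1/5*a_W + 4/15*a_U + 4/15*a_V
  a_Z = 2/15*a_X + 1/15*a_Y + 7/15*a_Z + 4/15*a_W + 1/15*a_U + 0*a_V
  a_W = 1/3*a_X + 0*a_Y + 2/5*a_Z + 1/15*a_W + 1/5*a_U + 0*a_V
  a_U = 1/5*a_X + 1/5*a_Y + 4/15*a_Z + 1/15*a_W + 1/15*a_U + 1/5*a_V

Substituting a_X = 1 and a_V = 0, rearrange to (I - Q) a = r where r[i] = P(i -> X):
  [4/5, 0, -1/5, -4/15] . (a_Y, a_Z, a_W, a_U) = 1/15
  [-1/15, 8/15, -4/15, -1/15] . (a_Y, a_Z, a_W, a_U) = 2/15
  [0, -2/5, 14/15, -1/5] . (a_Y, a_Z, a_W, a_U) = 1/3
  [-1/5, -4/15, -1/15, 14/15] . (a_Y, a_Z, a_W, a_U) = 1/5

Solving yields:
  a_Y = 2798/5657
  a_Z = 9099/11314
  a_W = 4709/5657
  a_U = 3448/5657

Starting state is Z, so the absorption probability is a_Z = 9099/11314.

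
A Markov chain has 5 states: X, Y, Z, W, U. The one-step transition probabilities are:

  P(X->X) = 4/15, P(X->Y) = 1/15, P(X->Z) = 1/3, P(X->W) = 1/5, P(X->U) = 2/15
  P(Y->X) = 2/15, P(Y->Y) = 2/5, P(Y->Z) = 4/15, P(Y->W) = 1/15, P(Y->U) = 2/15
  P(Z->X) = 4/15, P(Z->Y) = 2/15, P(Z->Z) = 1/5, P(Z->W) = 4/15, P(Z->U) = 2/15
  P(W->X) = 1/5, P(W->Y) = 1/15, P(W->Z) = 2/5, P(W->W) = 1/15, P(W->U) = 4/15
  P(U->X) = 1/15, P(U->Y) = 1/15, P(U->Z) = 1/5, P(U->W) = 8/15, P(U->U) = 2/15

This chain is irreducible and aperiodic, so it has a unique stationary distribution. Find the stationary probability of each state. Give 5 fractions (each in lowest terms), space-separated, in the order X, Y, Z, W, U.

The stationary distribution satisfies pi = pi * P, i.e.:
  pi_X = 4/15*pi_X + 2/15*pi_Y + 4/15*pi_Z + 1/5*pi_W + 1/15*pi_U
  pi_Y = 1/15*pi_X + 2/5*pi_Y + 2/15*pi_Z + 1/15*pi_W + 1/15*pi_U
  pi_Z = 1/3*pi_X + 4/15*pi_Y + 1/5*pi_Z + 2/5*pi_W + 1/5*pi_U
  pi_W = 1/5*pi_X + 1/15*pi_Y + 4/15*pi_Z + 1/15*pi_W + 8/15*pi_U
  pi_U = 2/15*pi_X + 2/15*pi_Y + 2/15*pi_Z + 4/15*pi_W + 2/15*pi_U
with normalization: pi_X + pi_Y + pi_Z + pi_W + pi_U = 1.

Using the first 4 balance equations plus normalization, the linear system A*pi = b is:
  [-11/15, 2/15, 4/15, 1/5, 1/15] . pi = 0
  [1/15, -3/5, 2/15, 1/15, 1/15] . pi = 0
  [1/3, 4/15, -4/5, 2/5, 1/5] . pi = 0
  [1/5, 1/15, 4/15, -14/15, 8/15] . pi = 0
  [1, 1, 1, 1, 1] . pi = 1

Solving yields:
  pi_X = 8438/41807
  pi_Y = 5354/41807
  pi_Z = 11733/41807
  pi_W = 9448/41807
  pi_U = 6834/41807

Verification (pi * P):
  8438/41807*4/15 + 5354/41807*2/15 + 11733/41807*4/15 + 9448/41807*1/5 + 6834/41807*1/15 = 8438/41807 = pi_X  (ok)
  8438/41807*1/15 + 5354/41807*2/5 + 11733/41807*2/15 + 9448/41807*1/15 + 6834/41807*1/15 = 5354/41807 = pi_Y  (ok)
  8438/41807*1/3 + 5354/41807*4/15 + 11733/41807*1/5 + 9448/41807*2/5 + 6834/41807*1/5 = 11733/41807 = pi_Z  (ok)
  8438/41807*1/5 + 5354/41807*1/15 + 11733/41807*4/15 + 9448/41807*1/15 + 6834/41807*8/15 = 9448/41807 = pi_W  (ok)
  8438/41807*2/15 + 5354/41807*2/15 + 11733/41807*2/15 + 9448/41807*4/15 + 6834/41807*2/15 = 6834/41807 = pi_U  (ok)

Answer: 8438/41807 5354/41807 11733/41807 9448/41807 6834/41807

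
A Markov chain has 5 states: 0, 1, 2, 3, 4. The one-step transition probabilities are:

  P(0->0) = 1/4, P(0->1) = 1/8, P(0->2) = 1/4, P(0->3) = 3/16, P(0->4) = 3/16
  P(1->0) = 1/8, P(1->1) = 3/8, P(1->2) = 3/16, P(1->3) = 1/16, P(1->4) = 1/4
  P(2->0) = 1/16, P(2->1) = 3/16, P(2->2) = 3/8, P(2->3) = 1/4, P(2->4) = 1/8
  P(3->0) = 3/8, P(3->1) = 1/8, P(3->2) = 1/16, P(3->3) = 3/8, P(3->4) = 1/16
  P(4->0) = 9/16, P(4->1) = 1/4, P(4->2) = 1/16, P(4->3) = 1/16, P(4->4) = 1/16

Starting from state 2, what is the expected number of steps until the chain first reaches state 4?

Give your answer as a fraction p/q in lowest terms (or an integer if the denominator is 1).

Answer: 19120/2807

Derivation:
Let h_i = expected steps to first reach 4 from state i.
Boundary: h_4 = 0.
First-step equations for the other states:
  h_0 = 1 + 1/4*h_0 + 1/8*h_1 + 1/4*h_2 + 3/16*h_3 + 3/16*h_4
  h_1 = 1 + 1/8*h_0 + 3/8*h_1 + 3/16*h_2 + 1/16*h_3 + 1/4*h_4
  h_2 = 1 + 1/16*h_0 + 3/16*h_1 + 3/8*h_2 + 1/4*h_3 + 1/8*h_4
  h_3 = 1 + 3/8*h_0 + 1/8*h_1 + 1/16*h_2 + 3/8*h_3 + 1/16*h_4

Substituting h_4 = 0 and rearranging gives the linear system (I - Q) h = 1:
  [3/4, -1/8, -1/4, -3/16] . (h_0, h_1, h_2, h_3) = 1
  [-1/8, 5/8, -3/16, -1/16] . (h_0, h_1, h_2, h_3) = 1
  [-1/16, -3/16, 5/8, -1/4] . (h_0, h_1, h_2, h_3) = 1
  [-3/8, -1/8, -1/16, 5/8] . (h_0, h_1, h_2, h_3) = 1

Solving yields:
  h_0 = 17816/2807
  h_1 = 15816/2807
  h_2 = 19120/2807
  h_3 = 20256/2807

Starting state is 2, so the expected hitting time is h_2 = 19120/2807.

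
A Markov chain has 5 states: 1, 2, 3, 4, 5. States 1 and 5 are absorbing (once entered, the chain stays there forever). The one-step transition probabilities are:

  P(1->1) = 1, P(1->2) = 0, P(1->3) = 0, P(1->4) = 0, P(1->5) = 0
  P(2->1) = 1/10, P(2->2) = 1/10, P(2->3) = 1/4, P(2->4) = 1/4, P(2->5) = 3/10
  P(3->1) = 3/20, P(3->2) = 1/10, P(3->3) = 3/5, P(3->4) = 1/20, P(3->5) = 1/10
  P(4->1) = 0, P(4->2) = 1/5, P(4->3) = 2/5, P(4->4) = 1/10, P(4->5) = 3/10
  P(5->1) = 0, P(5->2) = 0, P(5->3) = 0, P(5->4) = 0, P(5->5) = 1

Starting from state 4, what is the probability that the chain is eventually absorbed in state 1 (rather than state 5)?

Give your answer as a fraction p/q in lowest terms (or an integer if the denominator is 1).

Let a_i = P(absorbed in 1 | start in state i).
Boundary conditions: a_1 = 1, a_5 = 0.
For each transient state i, a_i = sum_j P(i->j) * a_j:
  a_2 = 1/10*a_1 + 1/10*a_2 + 1/4*a_3 + 1/4*a_4 + 3/10*a_5
  a_3 = 3/20*a_1 + 1/10*a_2 + 3/5*a_3 + 1/20*a_4 + 1/10*a_5
  a_4 = 0*a_1 + 1/5*a_2 + 2/5*a_3 + 1/10*a_4 + 3/10*a_5

Substituting a_1 = 1 and a_5 = 0, rearrange to (I - Q) a = r where r[i] = P(i -> 1):
  [9/10, -1/4, -1/4] . (a_2, a_3, a_4) = 1/10
  [-1/10, 2/5, -1/20] . (a_2, a_3, a_4) = 3/20
  [-1/5, -2/5, 9/10] . (a_2, a_3, a_4) = 0

Solving yields:
  a_2 = 331/1004
  a_3 = 124/251
  a_4 = 147/502

Starting state is 4, so the absorption probability is a_4 = 147/502.

Answer: 147/502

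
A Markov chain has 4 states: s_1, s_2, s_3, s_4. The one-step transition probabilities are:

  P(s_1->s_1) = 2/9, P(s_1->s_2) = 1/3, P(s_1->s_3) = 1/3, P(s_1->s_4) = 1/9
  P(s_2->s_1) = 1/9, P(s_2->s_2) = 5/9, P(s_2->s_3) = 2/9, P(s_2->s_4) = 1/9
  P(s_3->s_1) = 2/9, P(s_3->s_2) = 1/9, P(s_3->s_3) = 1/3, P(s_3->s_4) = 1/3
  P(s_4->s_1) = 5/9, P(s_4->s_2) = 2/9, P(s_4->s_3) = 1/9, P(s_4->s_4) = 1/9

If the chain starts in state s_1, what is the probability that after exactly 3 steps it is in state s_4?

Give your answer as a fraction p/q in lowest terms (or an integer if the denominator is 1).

Computing P^3 by repeated multiplication:
P^1 =
  s_1: [2/9, 1/3, 1/3, 1/9]
  s_2: [1/9, 5/9, 2/9, 1/9]
  s_3: [2/9, 1/9, 1/3, 1/3]
  s_4: [5/9, 2/9, 1/9, 1/9]
P^2 =
  s_1: [2/9, 26/81, 22/81, 5/27]
  s_2: [16/81, 32/81, 20/81, 13/81]
  s_3: [26/81, 20/81, 20/81, 5/27]
  s_4: [19/81, 28/81, 23/81, 11/81]
P^3 =
  s_1: [181/729, 236/729, 187/729, 125/729]
  s_2: [169/729, 254/729, 185/729, 121/729]
  s_3: [187/729, 76/243, 193/729, 121/729]
  s_4: [167/729, 242/729, 193/729, 127/729]

(P^3)[s_1 -> s_4] = 125/729

Answer: 125/729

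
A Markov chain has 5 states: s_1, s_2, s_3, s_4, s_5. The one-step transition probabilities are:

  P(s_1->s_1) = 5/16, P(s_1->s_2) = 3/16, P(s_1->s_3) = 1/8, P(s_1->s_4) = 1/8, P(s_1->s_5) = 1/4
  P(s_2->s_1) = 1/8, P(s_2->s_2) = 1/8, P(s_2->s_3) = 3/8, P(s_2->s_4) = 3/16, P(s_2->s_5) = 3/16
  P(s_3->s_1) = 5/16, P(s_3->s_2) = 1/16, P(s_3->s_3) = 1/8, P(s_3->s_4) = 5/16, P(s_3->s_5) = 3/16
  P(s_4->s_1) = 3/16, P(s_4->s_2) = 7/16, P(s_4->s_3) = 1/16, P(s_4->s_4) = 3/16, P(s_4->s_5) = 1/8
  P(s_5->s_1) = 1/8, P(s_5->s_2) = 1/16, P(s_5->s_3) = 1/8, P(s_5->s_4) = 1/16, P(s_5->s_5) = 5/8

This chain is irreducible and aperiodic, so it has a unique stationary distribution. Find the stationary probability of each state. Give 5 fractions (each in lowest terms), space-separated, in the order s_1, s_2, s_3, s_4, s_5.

Answer: 2683/13343 6173/40029 6167/40029 2026/13343 13562/40029

Derivation:
The stationary distribution satisfies pi = pi * P, i.e.:
  pi_s_1 = 5/16*pi_s_1 + 1/8*pi_s_2 + 5/16*pi_s_3 + 3/16*pi_s_4 + 1/8*pi_s_5
  pi_s_2 = 3/16*pi_s_1 + 1/8*pi_s_2 + 1/16*pi_s_3 + 7/16*pi_s_4 + 1/16*pi_s_5
  pi_s_3 = 1/8*pi_s_1 + 3/8*pi_s_2 + 1/8*pi_s_3 + 1/16*pi_s_4 + 1/8*pi_s_5
  pi_s_4 = 1/8*pi_s_1 + 3/16*pi_s_2 + 5/16*pi_s_3 + 3/16*pi_s_4 + 1/16*pi_s_5
  pi_s_5 = 1/4*pi_s_1 + 3/16*pi_s_2 + 3/16*pi_s_3 + 1/8*pi_s_4 + 5/8*pi_s_5
with normalization: pi_s_1 + pi_s_2 + pi_s_3 + pi_s_4 + pi_s_5 = 1.

Using the first 4 balance equations plus normalization, the linear system A*pi = b is:
  [-11/16, 1/8, 5/16, 3/16, 1/8] . pi = 0
  [3/16, -7/8, 1/16, 7/16, 1/16] . pi = 0
  [1/8, 3/8, -7/8, 1/16, 1/8] . pi = 0
  [1/8, 3/16, 5/16, -13/16, 1/16] . pi = 0
  [1, 1, 1, 1, 1] . pi = 1

Solving yields:
  pi_s_1 = 2683/13343
  pi_s_2 = 6173/40029
  pi_s_3 = 6167/40029
  pi_s_4 = 2026/13343
  pi_s_5 = 13562/40029

Verification (pi * P):
  2683/13343*5/16 + 6173/40029*1/8 + 6167/40029*5/16 + 2026/13343*3/16 + 13562/40029*1/8 = 2683/13343 = pi_s_1  (ok)
  2683/13343*3/16 + 6173/40029*1/8 + 6167/40029*1/16 + 2026/13343*7/16 + 13562/40029*1/16 = 6173/40029 = pi_s_2  (ok)
  2683/13343*1/8 + 6173/40029*3/8 + 6167/40029*1/8 + 2026/13343*1/16 + 13562/40029*1/8 = 6167/40029 = pi_s_3  (ok)
  2683/13343*1/8 + 6173/40029*3/16 + 6167/40029*5/16 + 2026/13343*3/16 + 13562/40029*1/16 = 2026/13343 = pi_s_4  (ok)
  2683/13343*1/4 + 6173/40029*3/16 + 6167/40029*3/16 + 2026/13343*1/8 + 13562/40029*5/8 = 13562/40029 = pi_s_5  (ok)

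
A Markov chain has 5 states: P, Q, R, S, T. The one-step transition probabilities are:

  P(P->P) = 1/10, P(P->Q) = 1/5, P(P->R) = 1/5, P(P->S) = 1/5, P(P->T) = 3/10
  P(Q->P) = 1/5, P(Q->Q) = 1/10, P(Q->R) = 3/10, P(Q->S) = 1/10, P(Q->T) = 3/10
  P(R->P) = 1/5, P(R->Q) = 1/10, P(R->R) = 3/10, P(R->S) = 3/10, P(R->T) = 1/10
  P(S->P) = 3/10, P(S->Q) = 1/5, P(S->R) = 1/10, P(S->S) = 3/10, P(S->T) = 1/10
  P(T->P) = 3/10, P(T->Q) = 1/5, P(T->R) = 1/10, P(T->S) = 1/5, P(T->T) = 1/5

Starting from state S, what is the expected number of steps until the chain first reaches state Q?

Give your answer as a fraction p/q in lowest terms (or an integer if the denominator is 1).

Answer: 970/179

Derivation:
Let h_i = expected steps to first reach Q from state i.
Boundary: h_Q = 0.
First-step equations for the other states:
  h_P = 1 + 1/10*h_P + 1/5*h_Q + 1/5*h_R + 1/5*h_S + 3/10*h_T
  h_R = 1 + 1/5*h_P + 1/10*h_Q + 3/10*h_R + 3/10*h_S + 1/10*h_T
  h_S = 1 + 3/10*h_P + 1/5*h_Q + 1/10*h_R + 3/10*h_S + 1/10*h_T
  h_T = 1 + 3/10*h_P + 1/5*h_Q + 1/10*h_R + 1/5*h_S + 1/5*h_T

Substituting h_Q = 0 and rearranging gives the linear system (I - Q) h = 1:
  [9/10, -1/5, -1/5, -3/10] . (h_P, h_R, h_S, h_T) = 1
  [-1/5, 7/10, -3/10, -1/10] . (h_P, h_R, h_S, h_T) = 1
  [-3/10, -1/10, 7/10, -1/10] . (h_P, h_R, h_S, h_T) = 1
  [-3/10, -1/10, -1/5, 4/5] . (h_P, h_R, h_S, h_T) = 1

Solving yields:
  h_P = 980/179
  h_R = 1090/179
  h_S = 970/179
  h_T = 970/179

Starting state is S, so the expected hitting time is h_S = 970/179.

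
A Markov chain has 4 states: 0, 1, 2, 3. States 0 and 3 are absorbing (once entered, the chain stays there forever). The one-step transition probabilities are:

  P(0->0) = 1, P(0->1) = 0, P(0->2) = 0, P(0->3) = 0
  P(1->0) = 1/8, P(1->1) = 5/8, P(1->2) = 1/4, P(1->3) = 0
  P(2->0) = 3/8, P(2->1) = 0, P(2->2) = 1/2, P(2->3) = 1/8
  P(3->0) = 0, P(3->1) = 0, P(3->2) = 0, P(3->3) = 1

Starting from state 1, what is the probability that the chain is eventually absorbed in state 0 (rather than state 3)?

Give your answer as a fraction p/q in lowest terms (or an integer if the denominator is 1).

Answer: 5/6

Derivation:
Let a_i = P(absorbed in 0 | start in state i).
Boundary conditions: a_0 = 1, a_3 = 0.
For each transient state i, a_i = sum_j P(i->j) * a_j:
  a_1 = 1/8*a_0 + 5/8*a_1 + 1/4*a_2 + 0*a_3
  a_2 = 3/8*a_0 + 0*a_1 + 1/2*a_2 + 1/8*a_3

Substituting a_0 = 1 and a_3 = 0, rearrange to (I - Q) a = r where r[i] = P(i -> 0):
  [3/8, -1/4] . (a_1, a_2) = 1/8
  [0, 1/2] . (a_1, a_2) = 3/8

Solving yields:
  a_1 = 5/6
  a_2 = 3/4

Starting state is 1, so the absorption probability is a_1 = 5/6.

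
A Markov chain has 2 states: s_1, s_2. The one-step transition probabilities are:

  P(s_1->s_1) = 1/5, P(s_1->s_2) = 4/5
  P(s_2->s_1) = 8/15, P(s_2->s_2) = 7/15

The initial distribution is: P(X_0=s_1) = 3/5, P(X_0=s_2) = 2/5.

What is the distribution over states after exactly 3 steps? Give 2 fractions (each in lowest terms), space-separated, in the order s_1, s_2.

Propagating the distribution step by step (d_{t+1} = d_t * P):
d_0 = (s_1=3/5, s_2=2/5)
  d_1[s_1] = 3/5*1/5 + 2/5*8/15 = 1/3
  d_1[s_2] = 3/5*4/5 + 2/5*7/15 = 2/3
d_1 = (s_1=1/3, s_2=2/3)
  d_2[s_1] = 1/3*1/5 + 2/3*8/15 = 19/45
  d_2[s_2] = 1/3*4/5 + 2/3*7/15 = 26/45
d_2 = (s_1=19/45, s_2=26/45)
  d_3[s_1] = 19/45*1/5 + 26/45*8/15 = 53/135
  d_3[s_2] = 19/45*4/5 + 26/45*7/15 = 82/135
d_3 = (s_1=53/135, s_2=82/135)

Answer: 53/135 82/135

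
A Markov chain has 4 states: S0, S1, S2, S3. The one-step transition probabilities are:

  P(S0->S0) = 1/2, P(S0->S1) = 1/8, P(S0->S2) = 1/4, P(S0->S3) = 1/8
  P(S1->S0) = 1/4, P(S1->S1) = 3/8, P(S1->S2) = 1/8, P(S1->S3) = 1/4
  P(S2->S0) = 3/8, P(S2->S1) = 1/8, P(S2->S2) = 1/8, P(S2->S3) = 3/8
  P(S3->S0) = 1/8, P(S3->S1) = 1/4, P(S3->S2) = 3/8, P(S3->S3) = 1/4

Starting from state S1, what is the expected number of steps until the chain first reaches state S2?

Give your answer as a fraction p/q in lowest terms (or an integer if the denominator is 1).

Answer: 376/81

Derivation:
Let h_i = expected steps to first reach S2 from state i.
Boundary: h_S2 = 0.
First-step equations for the other states:
  h_S0 = 1 + 1/2*h_S0 + 1/8*h_S1 + 1/4*h_S2 + 1/8*h_S3
  h_S1 = 1 + 1/4*h_S0 + 3/8*h_S1 + 1/8*h_S2 + 1/4*h_S3
  h_S3 = 1 + 1/8*h_S0 + 1/4*h_S1 + 3/8*h_S2 + 1/4*h_S3

Substituting h_S2 = 0 and rearranging gives the linear system (I - Q) h = 1:
  [1/2, -1/8, -1/8] . (h_S0, h_S1, h_S3) = 1
  [-1/4, 5/8, -1/4] . (h_S0, h_S1, h_S3) = 1
  [-1/8, -1/4, 3/4] . (h_S0, h_S1, h_S3) = 1

Solving yields:
  h_S0 = 328/81
  h_S1 = 376/81
  h_S3 = 32/9

Starting state is S1, so the expected hitting time is h_S1 = 376/81.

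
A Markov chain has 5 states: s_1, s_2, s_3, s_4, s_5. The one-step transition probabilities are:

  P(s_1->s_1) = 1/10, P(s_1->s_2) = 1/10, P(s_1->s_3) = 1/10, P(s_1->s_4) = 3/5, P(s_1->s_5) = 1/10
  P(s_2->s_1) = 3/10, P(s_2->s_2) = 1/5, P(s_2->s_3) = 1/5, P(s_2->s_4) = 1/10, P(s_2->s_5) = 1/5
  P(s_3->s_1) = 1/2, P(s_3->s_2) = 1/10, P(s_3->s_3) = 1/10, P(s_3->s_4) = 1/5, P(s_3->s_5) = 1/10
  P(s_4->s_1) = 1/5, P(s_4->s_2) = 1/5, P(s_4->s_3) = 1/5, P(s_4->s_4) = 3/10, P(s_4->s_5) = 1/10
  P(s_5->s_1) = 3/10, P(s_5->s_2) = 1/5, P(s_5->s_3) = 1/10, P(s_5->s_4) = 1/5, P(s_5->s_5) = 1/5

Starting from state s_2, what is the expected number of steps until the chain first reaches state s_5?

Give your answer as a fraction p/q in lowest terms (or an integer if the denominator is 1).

Answer: 1126/145

Derivation:
Let h_i = expected steps to first reach s_5 from state i.
Boundary: h_s_5 = 0.
First-step equations for the other states:
  h_s_1 = 1 + 1/10*h_s_1 + 1/10*h_s_2 + 1/10*h_s_3 + 3/5*h_s_4 + 1/10*h_s_5
  h_s_2 = 1 + 3/10*h_s_1 + 1/5*h_s_2 + 1/5*h_s_3 + 1/10*h_s_4 + 1/5*h_s_5
  h_s_3 = 1 + 1/2*h_s_1 + 1/10*h_s_2 + 1/10*h_s_3 + 1/5*h_s_4 + 1/10*h_s_5
  h_s_4 = 1 + 1/5*h_s_1 + 1/5*h_s_2 + 1/5*h_s_3 + 3/10*h_s_4 + 1/10*h_s_5

Substituting h_s_5 = 0 and rearranging gives the linear system (I - Q) h = 1:
  [9/10, -1/10, -1/10, -3/5] . (h_s_1, h_s_2, h_s_3, h_s_4) = 1
  [-3/10, 4/5, -1/5, -1/10] . (h_s_1, h_s_2, h_s_3, h_s_4) = 1
  [-1/2, -1/10, 9/10, -1/5] . (h_s_1, h_s_2, h_s_3, h_s_4) = 1
  [-1/5, -1/5, -1/5, 7/10] . (h_s_1, h_s_2, h_s_3, h_s_4) = 1

Solving yields:
  h_s_1 = 252/29
  h_s_2 = 1126/145
  h_s_3 = 1264/145
  h_s_4 = 250/29

Starting state is s_2, so the expected hitting time is h_s_2 = 1126/145.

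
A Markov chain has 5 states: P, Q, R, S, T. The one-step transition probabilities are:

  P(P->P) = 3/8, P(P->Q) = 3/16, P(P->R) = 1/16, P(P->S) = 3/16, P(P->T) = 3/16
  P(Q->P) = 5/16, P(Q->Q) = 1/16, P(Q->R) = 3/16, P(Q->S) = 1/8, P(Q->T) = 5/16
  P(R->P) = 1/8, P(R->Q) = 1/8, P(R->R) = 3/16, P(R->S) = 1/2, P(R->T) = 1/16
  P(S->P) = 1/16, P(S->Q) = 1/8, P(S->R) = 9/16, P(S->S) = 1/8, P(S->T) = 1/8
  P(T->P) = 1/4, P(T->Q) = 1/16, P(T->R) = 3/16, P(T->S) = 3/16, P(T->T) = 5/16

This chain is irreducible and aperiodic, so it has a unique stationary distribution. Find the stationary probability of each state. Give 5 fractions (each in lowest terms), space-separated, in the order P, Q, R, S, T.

The stationary distribution satisfies pi = pi * P, i.e.:
  pi_P = 3/8*pi_P + 5/16*pi_Q + 1/8*pi_R + 1/16*pi_S + 1/4*pi_T
  pi_Q = 3/16*pi_P + 1/16*pi_Q + 1/8*pi_R + 1/8*pi_S + 1/16*pi_T
  pi_R = 1/16*pi_P + 3/16*pi_Q + 3/16*pi_R + 9/16*pi_S + 3/16*pi_T
  pi_S = 3/16*pi_P + 1/8*pi_Q + 1/2*pi_R + 1/8*pi_S + 3/16*pi_T
  pi_T = 3/16*pi_P + 5/16*pi_Q + 1/16*pi_R + 1/8*pi_S + 5/16*pi_T
with normalization: pi_P + pi_Q + pi_R + pi_S + pi_T = 1.

Using the first 4 balance equations plus normalization, the linear system A*pi = b is:
  [-5/8, 5/16, 1/8, 1/16, 1/4] . pi = 0
  [3/16, -15/16, 1/8, 1/8, 1/16] . pi = 0
  [1/16, 3/16, -13/16, 9/16, 3/16] . pi = 0
  [3/16, 1/8, 1/2, -7/8, 3/16] . pi = 0
  [1, 1, 1, 1, 1] . pi = 1

Solving yields:
  pi_P = 10781/52390
  pi_Q = 625/5239
  pi_R = 214/845
  pi_S = 1278/5239
  pi_T = 9311/52390

Verification (pi * P):
  10781/52390*3/8 + 625/5239*5/16 + 214/845*1/8 + 1278/5239*1/16 + 9311/52390*1/4 = 10781/52390 = pi_P  (ok)
  10781/52390*3/16 + 625/5239*1/16 + 214/845*1/8 + 1278/5239*1/8 + 9311/52390*1/16 = 625/5239 = pi_Q  (ok)
  10781/52390*1/16 + 625/5239*3/16 + 214/845*3/16 + 1278/5239*9/16 + 9311/52390*3/16 = 214/845 = pi_R  (ok)
  10781/52390*3/16 + 625/5239*1/8 + 214/845*1/2 + 1278/5239*1/8 + 9311/52390*3/16 = 1278/5239 = pi_S  (ok)
  10781/52390*3/16 + 625/5239*5/16 + 214/845*1/16 + 1278/5239*1/8 + 9311/52390*5/16 = 9311/52390 = pi_T  (ok)

Answer: 10781/52390 625/5239 214/845 1278/5239 9311/52390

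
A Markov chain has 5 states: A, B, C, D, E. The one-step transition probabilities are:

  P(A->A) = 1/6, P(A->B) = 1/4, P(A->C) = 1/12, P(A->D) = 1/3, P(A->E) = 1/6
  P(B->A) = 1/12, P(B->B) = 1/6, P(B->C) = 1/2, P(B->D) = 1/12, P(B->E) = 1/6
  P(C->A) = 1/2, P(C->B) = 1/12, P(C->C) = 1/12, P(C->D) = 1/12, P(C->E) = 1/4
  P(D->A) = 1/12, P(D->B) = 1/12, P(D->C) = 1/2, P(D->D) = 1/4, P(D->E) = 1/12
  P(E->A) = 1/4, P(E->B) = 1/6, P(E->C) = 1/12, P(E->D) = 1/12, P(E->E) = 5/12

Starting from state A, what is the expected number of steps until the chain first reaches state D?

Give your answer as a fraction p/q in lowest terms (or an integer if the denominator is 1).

Let h_i = expected steps to first reach D from state i.
Boundary: h_D = 0.
First-step equations for the other states:
  h_A = 1 + 1/6*h_A + 1/4*h_B + 1/12*h_C + 1/3*h_D + 1/6*h_E
  h_B = 1 + 1/12*h_A + 1/6*h_B + 1/2*h_C + 1/12*h_D + 1/6*h_E
  h_C = 1 + 1/2*h_A + 1/12*h_B + 1/12*h_C + 1/12*h_D + 1/4*h_E
  h_E = 1 + 1/4*h_A + 1/6*h_B + 1/12*h_C + 1/12*h_D + 5/12*h_E

Substituting h_D = 0 and rearranging gives the linear system (I - Q) h = 1:
  [5/6, -1/4, -1/12, -1/6] . (h_A, h_B, h_C, h_E) = 1
  [-1/12, 5/6, -1/2, -1/6] . (h_A, h_B, h_C, h_E) = 1
  [-1/2, -1/12, 11/12, -1/4] . (h_A, h_B, h_C, h_E) = 1
  [-1/4, -1/6, -1/12, 7/12] . (h_A, h_B, h_C, h_E) = 1

Solving yields:
  h_A = 17988/3347
  h_B = 23676/3347
  h_C = 21984/3347
  h_E = 23352/3347

Starting state is A, so the expected hitting time is h_A = 17988/3347.

Answer: 17988/3347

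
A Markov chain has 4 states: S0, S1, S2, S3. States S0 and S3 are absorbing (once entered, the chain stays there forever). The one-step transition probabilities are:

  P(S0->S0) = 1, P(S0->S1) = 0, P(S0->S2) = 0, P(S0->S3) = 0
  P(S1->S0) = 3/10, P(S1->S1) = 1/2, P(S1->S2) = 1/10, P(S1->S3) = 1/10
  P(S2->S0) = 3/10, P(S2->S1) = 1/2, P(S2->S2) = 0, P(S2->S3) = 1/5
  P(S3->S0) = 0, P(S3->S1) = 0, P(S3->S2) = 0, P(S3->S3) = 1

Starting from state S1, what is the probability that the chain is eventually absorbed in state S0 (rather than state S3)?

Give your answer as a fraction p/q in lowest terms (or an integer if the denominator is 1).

Answer: 11/15

Derivation:
Let a_i = P(absorbed in S0 | start in state i).
Boundary conditions: a_S0 = 1, a_S3 = 0.
For each transient state i, a_i = sum_j P(i->j) * a_j:
  a_S1 = 3/10*a_S0 + 1/2*a_S1 + 1/10*a_S2 + 1/10*a_S3
  a_S2 = 3/10*a_S0 + 1/2*a_S1 + 0*a_S2 + 1/5*a_S3

Substituting a_S0 = 1 and a_S3 = 0, rearrange to (I - Q) a = r where r[i] = P(i -> S0):
  [1/2, -1/10] . (a_S1, a_S2) = 3/10
  [-1/2, 1] . (a_S1, a_S2) = 3/10

Solving yields:
  a_S1 = 11/15
  a_S2 = 2/3

Starting state is S1, so the absorption probability is a_S1 = 11/15.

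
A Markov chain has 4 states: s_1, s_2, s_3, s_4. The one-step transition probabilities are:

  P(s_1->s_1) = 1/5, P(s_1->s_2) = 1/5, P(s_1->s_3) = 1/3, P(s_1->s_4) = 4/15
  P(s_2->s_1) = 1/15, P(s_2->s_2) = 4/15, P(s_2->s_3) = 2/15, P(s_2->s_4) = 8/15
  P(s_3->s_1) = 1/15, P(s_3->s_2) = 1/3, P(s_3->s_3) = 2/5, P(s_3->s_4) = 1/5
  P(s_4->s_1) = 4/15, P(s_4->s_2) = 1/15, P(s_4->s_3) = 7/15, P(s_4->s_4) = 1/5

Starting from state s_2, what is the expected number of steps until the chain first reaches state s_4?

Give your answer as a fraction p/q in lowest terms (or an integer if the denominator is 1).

Answer: 429/191

Derivation:
Let h_i = expected steps to first reach s_4 from state i.
Boundary: h_s_4 = 0.
First-step equations for the other states:
  h_s_1 = 1 + 1/5*h_s_1 + 1/5*h_s_2 + 1/3*h_s_3 + 4/15*h_s_4
  h_s_2 = 1 + 1/15*h_s_1 + 4/15*h_s_2 + 2/15*h_s_3 + 8/15*h_s_4
  h_s_3 = 1 + 1/15*h_s_1 + 1/3*h_s_2 + 2/5*h_s_3 + 1/5*h_s_4

Substituting h_s_4 = 0 and rearranging gives the linear system (I - Q) h = 1:
  [4/5, -1/5, -1/3] . (h_s_1, h_s_2, h_s_3) = 1
  [-1/15, 11/15, -2/15] . (h_s_1, h_s_2, h_s_3) = 1
  [-1/15, -1/3, 3/5] . (h_s_1, h_s_2, h_s_3) = 1

Solving yields:
  h_s_1 = 606/191
  h_s_2 = 429/191
  h_s_3 = 624/191

Starting state is s_2, so the expected hitting time is h_s_2 = 429/191.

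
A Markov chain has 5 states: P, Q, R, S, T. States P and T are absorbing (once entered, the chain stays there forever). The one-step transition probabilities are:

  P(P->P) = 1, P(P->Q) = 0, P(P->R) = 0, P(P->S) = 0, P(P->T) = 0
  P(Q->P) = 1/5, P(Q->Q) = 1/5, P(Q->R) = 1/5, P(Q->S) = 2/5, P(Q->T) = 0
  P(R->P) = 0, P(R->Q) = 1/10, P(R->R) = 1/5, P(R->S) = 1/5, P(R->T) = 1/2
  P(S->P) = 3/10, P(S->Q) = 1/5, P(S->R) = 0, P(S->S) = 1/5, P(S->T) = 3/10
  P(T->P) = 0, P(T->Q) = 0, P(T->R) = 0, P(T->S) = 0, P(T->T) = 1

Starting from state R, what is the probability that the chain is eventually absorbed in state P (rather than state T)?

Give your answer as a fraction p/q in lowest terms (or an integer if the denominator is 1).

Let a_i = P(absorbed in P | start in state i).
Boundary conditions: a_P = 1, a_T = 0.
For each transient state i, a_i = sum_j P(i->j) * a_j:
  a_Q = 1/5*a_P + 1/5*a_Q + 1/5*a_R + 2/5*a_S + 0*a_T
  a_R = 0*a_P + 1/10*a_Q + 1/5*a_R + 1/5*a_S + 1/2*a_T
  a_S = 3/10*a_P + 1/5*a_Q + 0*a_R + 1/5*a_S + 3/10*a_T

Substituting a_P = 1 and a_T = 0, rearrange to (I - Q) a = r where r[i] = P(i -> P):
  [4/5, -1/5, -2/5] . (a_Q, a_R, a_S) = 1/5
  [-1/10, 4/5, -1/5] . (a_Q, a_R, a_S) = 0
  [-1/5, 0, 4/5] . (a_Q, a_R, a_S) = 3/10

Solving yields:
  a_Q = 59/106
  a_R = 21/106
  a_S = 109/212

Starting state is R, so the absorption probability is a_R = 21/106.

Answer: 21/106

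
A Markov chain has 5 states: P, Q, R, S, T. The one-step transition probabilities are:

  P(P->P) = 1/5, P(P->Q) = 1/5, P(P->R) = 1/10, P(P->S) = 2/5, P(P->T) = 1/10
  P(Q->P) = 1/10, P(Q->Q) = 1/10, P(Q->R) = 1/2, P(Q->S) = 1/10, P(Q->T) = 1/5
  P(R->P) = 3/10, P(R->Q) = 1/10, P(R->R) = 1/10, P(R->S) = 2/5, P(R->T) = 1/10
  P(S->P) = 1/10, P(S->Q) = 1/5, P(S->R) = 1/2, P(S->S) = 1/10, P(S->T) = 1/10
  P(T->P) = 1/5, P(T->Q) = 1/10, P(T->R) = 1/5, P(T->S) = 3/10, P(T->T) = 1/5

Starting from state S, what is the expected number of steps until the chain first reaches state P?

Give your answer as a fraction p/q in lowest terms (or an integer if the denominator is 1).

Let h_i = expected steps to first reach P from state i.
Boundary: h_P = 0.
First-step equations for the other states:
  h_Q = 1 + 1/10*h_P + 1/10*h_Q + 1/2*h_R + 1/10*h_S + 1/5*h_T
  h_R = 1 + 3/10*h_P + 1/10*h_Q + 1/10*h_R + 2/5*h_S + 1/10*h_T
  h_S = 1 + 1/10*h_P + 1/5*h_Q + 1/2*h_R + 1/10*h_S + 1/10*h_T
  h_T = 1 + 1/5*h_P + 1/10*h_Q + 1/5*h_R + 3/10*h_S + 1/5*h_T

Substituting h_P = 0 and rearranging gives the linear system (I - Q) h = 1:
  [9/10, -1/2, -1/10, -1/5] . (h_Q, h_R, h_S, h_T) = 1
  [-1/10, 9/10, -2/5, -1/10] . (h_Q, h_R, h_S, h_T) = 1
  [-1/5, -1/2, 9/10, -1/10] . (h_Q, h_R, h_S, h_T) = 1
  [-1/10, -1/5, -3/10, 4/5] . (h_Q, h_R, h_S, h_T) = 1

Solving yields:
  h_Q = 2315/416
  h_R = 2995/624
  h_S = 6985/1248
  h_T = 6545/1248

Starting state is S, so the expected hitting time is h_S = 6985/1248.

Answer: 6985/1248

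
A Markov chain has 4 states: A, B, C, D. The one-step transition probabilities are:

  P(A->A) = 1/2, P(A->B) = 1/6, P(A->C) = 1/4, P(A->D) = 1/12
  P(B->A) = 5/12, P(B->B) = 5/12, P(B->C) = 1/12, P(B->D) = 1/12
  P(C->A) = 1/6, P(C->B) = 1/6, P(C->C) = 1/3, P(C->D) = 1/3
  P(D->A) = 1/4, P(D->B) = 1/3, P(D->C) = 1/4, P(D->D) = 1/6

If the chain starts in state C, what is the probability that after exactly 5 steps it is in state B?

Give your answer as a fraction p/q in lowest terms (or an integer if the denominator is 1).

Answer: 32005/124416

Derivation:
Computing P^5 by repeated multiplication:
P^1 =
  A: [1/2, 1/6, 1/4, 1/12]
  B: [5/12, 5/12, 1/12, 1/12]
  C: [1/6, 1/6, 1/3, 1/3]
  D: [1/4, 1/3, 1/4, 1/6]
P^2 =
  A: [55/144, 2/9, 35/144, 11/72]
  B: [5/12, 41/144, 3/16, 1/9]
  C: [7/24, 19/72, 1/4, 7/36]
  D: [25/72, 5/18, 31/144, 23/144]
P^3 =
  A: [313/864, 107/432, 403/1728, 271/1728]
  B: [667/1728, 443/1728, 377/1728, 241/1728]
  C: [299/864, 229/864, 49/216, 35/216]
  D: [631/1728, 227/864, 383/1728, 65/432]
P^4 =
  A: [835/2304, 2641/10368, 1577/6912, 401/2592]
  B: [3847/10368, 5267/20736, 4675/20736, 775/5184]
  C: [3751/10368, 2695/10368, 1165/5184, 199/1296]
  D: [1267/3456, 2669/10368, 1553/6912, 3137/20736]
P^5 =
  A: [45293/124416, 31867/124416, 56375/248832, 38137/248832]
  B: [30383/82944, 63473/248832, 2087/9216, 37861/248832]
  C: [15139/41472, 32005/124416, 779/3456, 9475/62208]
  D: [91031/248832, 3985/15552, 56191/248832, 18925/124416]

(P^5)[C -> B] = 32005/124416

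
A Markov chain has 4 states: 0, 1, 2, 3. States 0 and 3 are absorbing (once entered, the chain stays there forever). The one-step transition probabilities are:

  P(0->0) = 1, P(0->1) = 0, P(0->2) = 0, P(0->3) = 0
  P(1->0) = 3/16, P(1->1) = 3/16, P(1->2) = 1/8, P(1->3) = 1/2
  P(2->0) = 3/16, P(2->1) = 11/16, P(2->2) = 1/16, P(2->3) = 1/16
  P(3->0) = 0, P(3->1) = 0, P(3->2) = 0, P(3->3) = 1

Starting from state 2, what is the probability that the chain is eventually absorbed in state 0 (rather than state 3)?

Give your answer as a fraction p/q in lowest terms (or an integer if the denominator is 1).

Answer: 72/173

Derivation:
Let a_i = P(absorbed in 0 | start in state i).
Boundary conditions: a_0 = 1, a_3 = 0.
For each transient state i, a_i = sum_j P(i->j) * a_j:
  a_1 = 3/16*a_0 + 3/16*a_1 + 1/8*a_2 + 1/2*a_3
  a_2 = 3/16*a_0 + 11/16*a_1 + 1/16*a_2 + 1/16*a_3

Substituting a_0 = 1 and a_3 = 0, rearrange to (I - Q) a = r where r[i] = P(i -> 0):
  [13/16, -1/8] . (a_1, a_2) = 3/16
  [-11/16, 15/16] . (a_1, a_2) = 3/16

Solving yields:
  a_1 = 51/173
  a_2 = 72/173

Starting state is 2, so the absorption probability is a_2 = 72/173.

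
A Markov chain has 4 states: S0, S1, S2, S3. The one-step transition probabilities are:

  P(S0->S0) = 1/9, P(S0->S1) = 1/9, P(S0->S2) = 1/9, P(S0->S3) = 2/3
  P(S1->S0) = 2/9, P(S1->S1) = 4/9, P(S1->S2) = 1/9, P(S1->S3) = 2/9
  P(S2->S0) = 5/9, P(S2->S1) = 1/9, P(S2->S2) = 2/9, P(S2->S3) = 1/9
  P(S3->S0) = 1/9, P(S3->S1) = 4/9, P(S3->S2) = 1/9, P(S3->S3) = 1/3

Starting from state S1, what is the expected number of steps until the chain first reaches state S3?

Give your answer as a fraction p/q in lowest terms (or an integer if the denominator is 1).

Let h_i = expected steps to first reach S3 from state i.
Boundary: h_S3 = 0.
First-step equations for the other states:
  h_S0 = 1 + 1/9*h_S0 + 1/9*h_S1 + 1/9*h_S2 + 2/3*h_S3
  h_S1 = 1 + 2/9*h_S0 + 4/9*h_S1 + 1/9*h_S2 + 2/9*h_S3
  h_S2 = 1 + 5/9*h_S0 + 1/9*h_S1 + 2/9*h_S2 + 1/9*h_S3

Substituting h_S3 = 0 and rearranging gives the linear system (I - Q) h = 1:
  [8/9, -1/9, -1/9] . (h_S0, h_S1, h_S2) = 1
  [-2/9, 5/9, -1/9] . (h_S0, h_S1, h_S2) = 1
  [-5/9, -1/9, 7/9] . (h_S0, h_S1, h_S2) = 1

Solving yields:
  h_S0 = 216/113
  h_S1 = 360/113
  h_S2 = 351/113

Starting state is S1, so the expected hitting time is h_S1 = 360/113.

Answer: 360/113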